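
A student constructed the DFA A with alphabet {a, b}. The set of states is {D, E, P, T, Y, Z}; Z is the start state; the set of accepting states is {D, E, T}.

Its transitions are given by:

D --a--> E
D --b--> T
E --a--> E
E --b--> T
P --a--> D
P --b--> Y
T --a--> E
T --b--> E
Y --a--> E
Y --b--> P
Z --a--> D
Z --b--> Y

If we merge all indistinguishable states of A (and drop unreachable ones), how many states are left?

Every state is reachable, so we keep all 6.
Initial partition by acceptance: {D,E,T} | {P,Y,Z}.
Stable partition: {D,E,T} | {P,Y,Z} — 2 equivalence classes.

2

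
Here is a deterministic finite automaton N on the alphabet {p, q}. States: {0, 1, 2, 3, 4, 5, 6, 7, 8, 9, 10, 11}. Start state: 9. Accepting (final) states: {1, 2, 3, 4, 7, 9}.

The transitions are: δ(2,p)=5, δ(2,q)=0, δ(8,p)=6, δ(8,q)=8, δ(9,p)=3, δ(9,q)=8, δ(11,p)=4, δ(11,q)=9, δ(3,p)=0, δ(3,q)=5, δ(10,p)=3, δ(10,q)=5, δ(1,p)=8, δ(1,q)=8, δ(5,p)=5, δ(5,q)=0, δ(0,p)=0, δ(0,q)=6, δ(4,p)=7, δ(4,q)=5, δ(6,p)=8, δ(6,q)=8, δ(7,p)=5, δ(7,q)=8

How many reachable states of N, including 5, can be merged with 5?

4

First remove the unreachable states {1,2,4,7,10,11}; 6 states remain.
P0 = {3,9} | {0,5,6,8}.
Split {3,9} by δ(·,p) → {3} and {9}.
Stable partition: {3} | {0,5,6,8} | {9} — 3 equivalence classes.
State 5 belongs to the block {0,5,6,8}, which has 4 states.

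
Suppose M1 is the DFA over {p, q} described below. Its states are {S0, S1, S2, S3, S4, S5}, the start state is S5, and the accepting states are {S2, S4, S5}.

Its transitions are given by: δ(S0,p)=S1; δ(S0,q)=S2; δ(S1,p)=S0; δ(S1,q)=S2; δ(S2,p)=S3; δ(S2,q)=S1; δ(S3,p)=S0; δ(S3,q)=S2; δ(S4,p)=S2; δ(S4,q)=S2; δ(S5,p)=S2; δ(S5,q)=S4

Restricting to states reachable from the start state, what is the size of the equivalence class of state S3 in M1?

All states are reachable from the start state.
P0 = {S2,S4,S5} | {S0,S1,S3}.
Split {S2,S4,S5} by δ(·,p) → {S4,S5} and {S2}.
Split {S4,S5} by δ(·,q) → {S4} and {S5}.
No further refinement is possible. Final partition (4 blocks): {S4} | {S0,S1,S3} | {S2} | {S5}.
State S3 belongs to the block {S0,S1,S3}, which has 3 states.

3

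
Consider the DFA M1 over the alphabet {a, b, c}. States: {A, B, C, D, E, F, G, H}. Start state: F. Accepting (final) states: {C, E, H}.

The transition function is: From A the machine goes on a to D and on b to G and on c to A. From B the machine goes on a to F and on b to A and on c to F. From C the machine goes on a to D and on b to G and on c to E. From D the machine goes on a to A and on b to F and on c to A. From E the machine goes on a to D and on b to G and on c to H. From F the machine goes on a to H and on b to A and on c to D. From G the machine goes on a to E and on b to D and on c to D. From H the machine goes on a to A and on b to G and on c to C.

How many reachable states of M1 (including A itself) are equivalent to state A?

2

Reachable states from the start: {A,C,D,E,F,G,H}. Unreachable: {B} — drop them.
Start with accepting vs non-accepting: {C,E,H} | {A,D,F,G}.
Split {A,D,F,G} by δ(·,a) → {A,D} and {F,G}.
The partition is now stable with 3 blocks: {C,E,H} | {A,D} | {F,G}.
State A belongs to the block {A,D}, which has 2 states.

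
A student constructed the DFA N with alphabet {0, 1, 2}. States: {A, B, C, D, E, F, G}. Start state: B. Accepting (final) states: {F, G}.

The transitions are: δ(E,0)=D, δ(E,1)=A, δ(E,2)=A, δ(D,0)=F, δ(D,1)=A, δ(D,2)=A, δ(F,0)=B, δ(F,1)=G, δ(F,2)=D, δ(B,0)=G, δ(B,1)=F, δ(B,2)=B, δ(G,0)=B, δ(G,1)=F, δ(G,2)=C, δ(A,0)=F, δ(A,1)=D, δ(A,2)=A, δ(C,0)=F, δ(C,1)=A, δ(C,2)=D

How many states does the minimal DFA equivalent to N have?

States {E} cannot be reached from the start state, so discard them.
Start with accepting vs non-accepting: {F,G} | {A,B,C,D}.
Split {A,B,C,D} by δ(·,1) → {A,C,D} and {B}.
No further refinement is possible. Final partition (3 blocks): {F,G} | {A,C,D} | {B}.

3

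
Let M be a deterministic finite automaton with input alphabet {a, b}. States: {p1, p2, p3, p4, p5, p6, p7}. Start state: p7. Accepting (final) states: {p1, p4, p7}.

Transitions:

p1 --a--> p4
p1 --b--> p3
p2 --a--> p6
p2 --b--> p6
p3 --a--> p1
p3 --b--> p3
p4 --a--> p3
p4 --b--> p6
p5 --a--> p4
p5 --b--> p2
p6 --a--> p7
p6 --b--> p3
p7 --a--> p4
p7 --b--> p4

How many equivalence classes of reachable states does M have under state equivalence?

States {p2,p5} cannot be reached from the start state, so discard them.
P0 = {p1,p4,p7} | {p3,p6}.
Refine {p1,p4,p7} on symbol a: members go to different blocks, giving {p1,p7} and {p4}.
On input b, block {p1,p7} splits into {p1} and {p7}.
On input a, block {p3,p6} splits into {p3} and {p6}.
Stable partition: {p1} | {p3} | {p4} | {p7} | {p6} — 5 equivalence classes.

5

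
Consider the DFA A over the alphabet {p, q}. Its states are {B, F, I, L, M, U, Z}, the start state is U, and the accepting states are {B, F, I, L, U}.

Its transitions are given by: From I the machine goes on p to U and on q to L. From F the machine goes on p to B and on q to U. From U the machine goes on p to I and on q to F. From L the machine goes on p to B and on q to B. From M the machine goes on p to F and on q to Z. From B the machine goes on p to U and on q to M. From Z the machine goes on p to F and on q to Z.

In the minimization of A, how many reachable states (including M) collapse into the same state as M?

Every state is reachable, so we keep all 7.
P0 = {B,F,I,L,U} | {M,Z}.
Split {B,F,I,L,U} by δ(·,q) → {F,I,L,U} and {B}.
On input p, block {F,I,L,U} splits into {I,U} and {F,L}.
Split {F,L} by δ(·,q) → {F} and {L}.
Split {I,U} by δ(·,q) → {I} and {U}.
The partition is now stable with 6 blocks: {I} | {M,Z} | {B} | {F} | {L} | {U}.
The equivalence class containing M is {M,Z}, of size 2.

2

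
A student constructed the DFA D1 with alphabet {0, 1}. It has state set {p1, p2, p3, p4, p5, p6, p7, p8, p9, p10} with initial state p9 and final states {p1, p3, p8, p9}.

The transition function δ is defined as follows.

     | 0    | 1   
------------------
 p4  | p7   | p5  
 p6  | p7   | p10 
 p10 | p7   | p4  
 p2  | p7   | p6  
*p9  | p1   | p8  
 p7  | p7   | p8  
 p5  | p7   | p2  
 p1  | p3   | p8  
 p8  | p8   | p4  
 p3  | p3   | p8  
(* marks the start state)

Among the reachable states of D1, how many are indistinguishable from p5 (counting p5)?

5

All states are reachable from the start state.
P0 = {p1,p3,p8,p9} | {p2,p4,p5,p6,p7,p10}.
Refine {p1,p3,p8,p9} on symbol 1: members go to different blocks, giving {p1,p3,p9} and {p8}.
Split {p2,p4,p5,p6,p7,p10} by δ(·,1) → {p2,p4,p5,p6,p10} and {p7}.
Stable partition: {p1,p3,p9} | {p2,p4,p5,p6,p10} | {p8} | {p7} — 4 equivalence classes.
State p5 belongs to the block {p2,p4,p5,p6,p10}, which has 5 states.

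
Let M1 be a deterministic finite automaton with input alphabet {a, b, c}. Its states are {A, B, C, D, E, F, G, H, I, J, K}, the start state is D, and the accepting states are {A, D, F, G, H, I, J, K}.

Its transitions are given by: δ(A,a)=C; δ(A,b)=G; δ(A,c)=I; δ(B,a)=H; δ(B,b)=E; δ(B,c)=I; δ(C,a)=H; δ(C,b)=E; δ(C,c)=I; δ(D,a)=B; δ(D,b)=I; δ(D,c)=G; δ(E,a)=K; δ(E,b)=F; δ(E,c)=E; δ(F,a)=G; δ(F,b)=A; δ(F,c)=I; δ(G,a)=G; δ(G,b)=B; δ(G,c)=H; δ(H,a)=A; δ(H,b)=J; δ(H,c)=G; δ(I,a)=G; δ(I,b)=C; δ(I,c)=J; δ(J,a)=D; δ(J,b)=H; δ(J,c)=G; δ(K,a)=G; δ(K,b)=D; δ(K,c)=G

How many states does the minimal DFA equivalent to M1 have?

Every state is reachable, so we keep all 11.
Initial partition by acceptance: {A,D,F,G,H,I,J,K} | {B,C,E}.
On input a, block {A,D,F,G,H,I,J,K} splits into {F,G,H,I,J,K} and {A,D}.
On input a, block {F,G,H,I,J,K} splits into {F,G,I,K} and {H,J}.
On input b, block {F,G,I,K} splits into {F,K} and {G,I}.
Refine {B,C,E} on symbol a: members go to different blocks, giving {B,C} and {E}.
The partition is now stable with 6 blocks: {F,K} | {B,C} | {A,D} | {H,J} | {G,I} | {E}.

6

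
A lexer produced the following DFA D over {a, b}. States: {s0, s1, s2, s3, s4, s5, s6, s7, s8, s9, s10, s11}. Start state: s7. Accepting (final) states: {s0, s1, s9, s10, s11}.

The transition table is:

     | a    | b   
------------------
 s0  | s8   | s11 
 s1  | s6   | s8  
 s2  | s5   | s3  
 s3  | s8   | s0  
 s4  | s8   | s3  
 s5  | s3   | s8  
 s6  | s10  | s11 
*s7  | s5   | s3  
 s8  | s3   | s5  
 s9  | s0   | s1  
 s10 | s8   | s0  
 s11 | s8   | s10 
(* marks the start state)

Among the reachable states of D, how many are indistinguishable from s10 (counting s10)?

Reachable states from the start: {s0,s3,s5,s7,s8,s10,s11}. Unreachable: {s1,s2,s4,s6,s9} — drop them.
Initial partition by acceptance: {s0,s10,s11} | {s3,s5,s7,s8}.
Split {s3,s5,s7,s8} by δ(·,b) → {s5,s7,s8} and {s3}.
On input a, block {s5,s7,s8} splits into {s5,s8} and {s7}.
Stable partition: {s0,s10,s11} | {s5,s8} | {s3} | {s7} — 4 equivalence classes.
State s10 belongs to the block {s0,s10,s11}, which has 3 states.

3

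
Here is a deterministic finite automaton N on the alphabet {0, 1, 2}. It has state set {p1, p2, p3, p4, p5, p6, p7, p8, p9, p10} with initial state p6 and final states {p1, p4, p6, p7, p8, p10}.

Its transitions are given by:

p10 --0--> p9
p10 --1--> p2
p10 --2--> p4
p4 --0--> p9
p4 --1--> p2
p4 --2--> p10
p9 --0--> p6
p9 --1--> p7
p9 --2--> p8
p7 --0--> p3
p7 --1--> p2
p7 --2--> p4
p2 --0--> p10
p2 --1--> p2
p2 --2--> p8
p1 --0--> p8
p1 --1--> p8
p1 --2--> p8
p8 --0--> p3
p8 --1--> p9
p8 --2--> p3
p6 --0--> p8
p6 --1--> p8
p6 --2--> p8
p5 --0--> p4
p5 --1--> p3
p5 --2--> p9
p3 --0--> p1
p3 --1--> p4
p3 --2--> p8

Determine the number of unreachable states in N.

No path from p6 leads to p5; the other 9 states are all reachable.

1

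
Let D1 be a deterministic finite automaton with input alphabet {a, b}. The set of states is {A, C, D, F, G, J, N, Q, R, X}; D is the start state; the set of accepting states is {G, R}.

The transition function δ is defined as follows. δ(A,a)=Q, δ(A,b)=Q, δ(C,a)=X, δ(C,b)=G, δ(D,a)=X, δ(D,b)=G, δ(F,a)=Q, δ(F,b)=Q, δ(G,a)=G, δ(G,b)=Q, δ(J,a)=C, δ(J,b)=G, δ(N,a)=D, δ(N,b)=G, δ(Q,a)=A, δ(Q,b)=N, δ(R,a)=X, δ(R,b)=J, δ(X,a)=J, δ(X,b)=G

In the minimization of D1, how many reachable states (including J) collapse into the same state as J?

5

First remove the unreachable states {F,R}; 8 states remain.
Initial partition by acceptance: {G} | {A,C,D,J,N,Q,X}.
On input b, block {A,C,D,J,N,Q,X} splits into {C,D,J,N,X} and {A,Q}.
On input b, block {A,Q} splits into {Q} and {A}.
Stable partition: {G} | {C,D,J,N,X} | {Q} | {A} — 4 equivalence classes.
The equivalence class containing J is {C,D,J,N,X}, of size 5.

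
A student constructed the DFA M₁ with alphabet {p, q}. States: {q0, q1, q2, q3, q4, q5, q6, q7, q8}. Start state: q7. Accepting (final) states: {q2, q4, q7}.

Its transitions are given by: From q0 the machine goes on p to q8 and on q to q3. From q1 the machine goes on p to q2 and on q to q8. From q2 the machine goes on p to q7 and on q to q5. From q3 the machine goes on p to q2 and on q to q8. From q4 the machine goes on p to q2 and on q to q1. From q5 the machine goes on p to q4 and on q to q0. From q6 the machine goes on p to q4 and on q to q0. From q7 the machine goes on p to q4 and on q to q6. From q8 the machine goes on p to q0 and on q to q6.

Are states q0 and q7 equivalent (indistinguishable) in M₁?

P0 = {q2,q4,q7} | {q0,q1,q3,q5,q6,q8}.
Refine {q0,q1,q3,q5,q6,q8} on symbol p: members go to different blocks, giving {q1,q3,q5,q6} and {q0,q8}.
No further refinement is possible. Final partition (3 blocks): {q2,q4,q7} | {q1,q3,q5,q6} | {q0,q8}.
q0 and q7 end up in different blocks, so they are distinguishable. For instance, the string 'ε' is accepted from only q7.

No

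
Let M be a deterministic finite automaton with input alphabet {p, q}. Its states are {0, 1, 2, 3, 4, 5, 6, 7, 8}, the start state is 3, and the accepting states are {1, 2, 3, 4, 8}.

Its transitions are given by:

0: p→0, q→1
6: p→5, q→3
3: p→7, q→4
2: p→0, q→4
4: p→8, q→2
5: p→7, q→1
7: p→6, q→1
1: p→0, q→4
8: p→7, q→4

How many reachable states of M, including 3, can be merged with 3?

All states are reachable from the start state.
Initial partition by acceptance: {1,2,3,4,8} | {0,5,6,7}.
Refine {1,2,3,4,8} on symbol p: members go to different blocks, giving {1,2,3,8} and {4}.
No further refinement is possible. Final partition (3 blocks): {1,2,3,8} | {0,5,6,7} | {4}.
State 3 belongs to the block {1,2,3,8}, which has 4 states.

4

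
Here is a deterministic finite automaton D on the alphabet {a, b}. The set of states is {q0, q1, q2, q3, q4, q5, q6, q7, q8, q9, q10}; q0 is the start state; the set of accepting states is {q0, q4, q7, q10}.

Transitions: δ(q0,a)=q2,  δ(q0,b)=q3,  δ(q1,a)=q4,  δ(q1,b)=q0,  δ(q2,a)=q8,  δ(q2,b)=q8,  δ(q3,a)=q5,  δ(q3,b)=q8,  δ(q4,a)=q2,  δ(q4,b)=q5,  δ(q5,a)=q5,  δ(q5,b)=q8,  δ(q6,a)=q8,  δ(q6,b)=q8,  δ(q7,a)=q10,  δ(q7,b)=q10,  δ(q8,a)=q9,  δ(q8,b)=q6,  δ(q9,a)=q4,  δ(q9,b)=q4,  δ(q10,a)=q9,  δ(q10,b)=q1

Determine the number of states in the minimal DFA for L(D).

5

Reachable states from the start: {q0,q2,q3,q4,q5,q6,q8,q9}. Unreachable: {q1,q7,q10} — drop them.
P0 = {q0,q4} | {q2,q3,q5,q6,q8,q9}.
Refine {q2,q3,q5,q6,q8,q9} on symbol a: members go to different blocks, giving {q2,q3,q5,q6,q8} and {q9}.
On input a, block {q2,q3,q5,q6,q8} splits into {q2,q3,q5,q6} and {q8}.
On input a, block {q2,q3,q5,q6} splits into {q2,q6} and {q3,q5}.
The partition is now stable with 5 blocks: {q0,q4} | {q2,q6} | {q9} | {q8} | {q3,q5}.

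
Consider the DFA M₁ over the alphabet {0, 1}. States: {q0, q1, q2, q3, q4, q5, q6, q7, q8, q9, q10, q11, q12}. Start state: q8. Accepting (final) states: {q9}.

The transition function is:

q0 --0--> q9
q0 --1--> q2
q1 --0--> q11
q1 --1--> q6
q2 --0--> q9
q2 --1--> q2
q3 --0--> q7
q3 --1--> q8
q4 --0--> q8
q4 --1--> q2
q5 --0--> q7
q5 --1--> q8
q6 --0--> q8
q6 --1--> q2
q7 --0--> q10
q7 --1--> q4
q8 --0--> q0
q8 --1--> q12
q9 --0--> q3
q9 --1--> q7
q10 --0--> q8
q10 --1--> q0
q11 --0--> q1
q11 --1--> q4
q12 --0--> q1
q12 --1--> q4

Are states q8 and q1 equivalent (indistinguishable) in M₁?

No

First remove the unreachable states {q5}; 12 states remain.
Start with accepting vs non-accepting: {q9} | {q0,q1,q2,q3,q4,q6,q7,q8,q10,q11,q12}.
On input 0, block {q0,q1,q2,q3,q4,q6,q7,q8,q10,q11,q12} splits into {q1,q3,q4,q6,q7,q8,q10,q11,q12} and {q0,q2}.
Refine {q1,q3,q4,q6,q7,q8,q10,q11,q12} on symbol 0: members go to different blocks, giving {q1,q3,q4,q6,q7,q10,q11,q12} and {q8}.
Split {q1,q3,q4,q6,q7,q10,q11,q12} by δ(·,0) → {q1,q3,q7,q11,q12} and {q4,q6,q10}.
Split {q1,q3,q7,q11,q12} by δ(·,0) → {q1,q3,q11,q12} and {q7}.
On input 0, block {q1,q3,q11,q12} splits into {q1,q11,q12} and {q3}.
The partition is now stable with 7 blocks: {q9} | {q1,q11,q12} | {q0,q2} | {q8} | {q4,q6,q10} | {q7} | {q3}.
q8 and q1 end up in different blocks, so they are distinguishable. For instance, the string '00' is accepted from only q8.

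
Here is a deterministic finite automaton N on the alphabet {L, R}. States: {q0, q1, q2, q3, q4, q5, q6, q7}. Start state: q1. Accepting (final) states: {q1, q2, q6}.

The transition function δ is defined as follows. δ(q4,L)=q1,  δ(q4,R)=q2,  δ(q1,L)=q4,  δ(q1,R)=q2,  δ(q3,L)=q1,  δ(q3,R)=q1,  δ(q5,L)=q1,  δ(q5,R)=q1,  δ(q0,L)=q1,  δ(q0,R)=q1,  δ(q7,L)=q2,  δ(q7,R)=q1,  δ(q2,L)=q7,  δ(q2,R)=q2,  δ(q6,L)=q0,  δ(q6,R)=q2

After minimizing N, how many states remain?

States {q0,q3,q5,q6} cannot be reached from the start state, so discard them.
P0 = {q1,q2} | {q4,q7}.
No further refinement is possible. Final partition (2 blocks): {q1,q2} | {q4,q7}.

2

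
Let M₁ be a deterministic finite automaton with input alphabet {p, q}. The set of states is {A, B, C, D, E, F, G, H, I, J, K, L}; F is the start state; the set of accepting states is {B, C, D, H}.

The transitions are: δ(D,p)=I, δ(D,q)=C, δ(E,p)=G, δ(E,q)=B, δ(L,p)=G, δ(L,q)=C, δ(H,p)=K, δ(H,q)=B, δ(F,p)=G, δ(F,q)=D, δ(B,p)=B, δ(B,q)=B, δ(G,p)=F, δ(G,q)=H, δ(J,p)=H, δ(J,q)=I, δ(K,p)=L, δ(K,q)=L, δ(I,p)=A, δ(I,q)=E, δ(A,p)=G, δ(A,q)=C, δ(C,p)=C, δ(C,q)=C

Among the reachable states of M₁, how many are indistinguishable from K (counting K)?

First remove the unreachable states {J}; 11 states remain.
Initial partition by acceptance: {B,C,D,H} | {A,E,F,G,I,K,L}.
Split {B,C,D,H} by δ(·,p) → {B,C} and {D,H}.
Refine {A,E,F,G,I,K,L} on symbol q: members go to different blocks, giving {A,E,L} and {F,G} and {I,K}.
Stable partition: {B,C} | {A,E,L} | {D,H} | {F,G} | {I,K} — 5 equivalence classes.
State K belongs to the block {I,K}, which has 2 states.

2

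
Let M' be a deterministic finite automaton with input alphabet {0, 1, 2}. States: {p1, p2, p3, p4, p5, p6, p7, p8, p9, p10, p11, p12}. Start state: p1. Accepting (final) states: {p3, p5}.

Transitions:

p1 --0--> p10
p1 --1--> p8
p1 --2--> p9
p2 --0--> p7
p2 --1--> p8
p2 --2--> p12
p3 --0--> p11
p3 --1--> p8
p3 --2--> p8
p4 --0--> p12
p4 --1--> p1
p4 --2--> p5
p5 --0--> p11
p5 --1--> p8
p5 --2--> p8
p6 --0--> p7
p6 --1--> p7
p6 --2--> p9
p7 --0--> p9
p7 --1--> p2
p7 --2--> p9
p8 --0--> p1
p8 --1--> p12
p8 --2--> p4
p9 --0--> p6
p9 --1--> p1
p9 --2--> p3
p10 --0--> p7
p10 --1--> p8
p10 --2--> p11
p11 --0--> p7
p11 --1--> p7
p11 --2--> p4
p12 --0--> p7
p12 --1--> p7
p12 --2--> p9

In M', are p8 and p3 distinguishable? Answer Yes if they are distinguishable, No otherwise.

Every state is reachable, so we keep all 12.
P0 = {p3,p5} | {p1,p2,p4,p6,p7,p8,p9,p10,p11,p12}.
Split {p1,p2,p4,p6,p7,p8,p9,p10,p11,p12} by δ(·,2) → {p1,p2,p6,p7,p8,p10,p11,p12} and {p4,p9}.
On input 0, block {p1,p2,p6,p7,p8,p10,p11,p12} splits into {p1,p2,p6,p8,p10,p11,p12} and {p7}.
Refine {p1,p2,p6,p8,p10,p11,p12} on symbol 0: members go to different blocks, giving {p2,p6,p10,p11,p12} and {p1,p8}.
On input 1, block {p2,p6,p10,p11,p12} splits into {p6,p11,p12} and {p2,p10}.
On input 0, block {p1,p8} splits into {p1} and {p8}.
Stable partition: {p3,p5} | {p6,p11,p12} | {p4,p9} | {p7} | {p1} | {p2,p10} | {p8} — 7 equivalence classes.
p8 and p3 end up in different blocks, so they are distinguishable. For instance, the string 'ε' is accepted from only p3.

Yes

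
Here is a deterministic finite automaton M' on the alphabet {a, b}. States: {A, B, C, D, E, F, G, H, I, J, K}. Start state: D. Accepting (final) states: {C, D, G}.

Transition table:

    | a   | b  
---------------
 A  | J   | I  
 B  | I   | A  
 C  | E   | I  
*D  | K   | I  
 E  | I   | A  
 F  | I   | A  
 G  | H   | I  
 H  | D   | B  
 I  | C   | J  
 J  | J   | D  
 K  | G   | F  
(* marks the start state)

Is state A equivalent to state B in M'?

No

Start with accepting vs non-accepting: {C,D,G} | {A,B,E,F,H,I,J,K}.
On input a, block {A,B,E,F,H,I,J,K} splits into {A,B,E,F,J} and {H,I,K}.
Refine {C,D,G} on symbol a: members go to different blocks, giving {D,G} and {C}.
On input a, block {A,B,E,F,J} splits into {B,E,F} and {A,J}.
Refine {H,I,K} on symbol a: members go to different blocks, giving {H,K} and {I}.
Split {A,J} by δ(·,b) → {A} and {J}.
Stable partition: {D,G} | {B,E,F} | {H,K} | {C} | {A} | {I} | {J} — 7 equivalence classes.
A and B end up in different blocks, so they are distinguishable. For instance, the string 'aa' is accepted from only B.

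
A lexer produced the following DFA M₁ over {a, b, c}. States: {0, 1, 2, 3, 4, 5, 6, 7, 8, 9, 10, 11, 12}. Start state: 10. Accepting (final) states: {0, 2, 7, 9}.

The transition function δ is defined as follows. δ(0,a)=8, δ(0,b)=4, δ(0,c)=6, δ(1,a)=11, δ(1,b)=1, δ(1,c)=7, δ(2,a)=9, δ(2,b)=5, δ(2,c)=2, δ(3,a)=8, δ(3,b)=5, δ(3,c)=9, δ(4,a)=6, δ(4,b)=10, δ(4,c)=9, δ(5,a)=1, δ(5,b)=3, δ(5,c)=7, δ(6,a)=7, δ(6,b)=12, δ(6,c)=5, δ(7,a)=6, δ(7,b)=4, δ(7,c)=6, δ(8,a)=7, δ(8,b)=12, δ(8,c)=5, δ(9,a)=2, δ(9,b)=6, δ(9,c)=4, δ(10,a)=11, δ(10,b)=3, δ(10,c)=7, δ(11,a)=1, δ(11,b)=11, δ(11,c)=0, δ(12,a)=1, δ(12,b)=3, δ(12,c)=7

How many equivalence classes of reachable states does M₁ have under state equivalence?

Every state is reachable, so we keep all 13.
Initial partition by acceptance: {0,2,7,9} | {1,3,4,5,6,8,10,11,12}.
On input a, block {0,2,7,9} splits into {0,7} and {2,9}.
Refine {1,3,4,5,6,8,10,11,12} on symbol a: members go to different blocks, giving {1,3,4,5,10,11,12} and {6,8}.
Split {1,3,4,5,10,11,12} by δ(·,a) → {1,5,10,11,12} and {3,4}.
On input b, block {1,5,10,11,12} splits into {5,10,12} and {1,11}.
On input b, block {2,9} splits into {2} and {9}.
No further refinement is possible. Final partition (7 blocks): {0,7} | {5,10,12} | {2} | {6,8} | {3,4} | {1,11} | {9}.

7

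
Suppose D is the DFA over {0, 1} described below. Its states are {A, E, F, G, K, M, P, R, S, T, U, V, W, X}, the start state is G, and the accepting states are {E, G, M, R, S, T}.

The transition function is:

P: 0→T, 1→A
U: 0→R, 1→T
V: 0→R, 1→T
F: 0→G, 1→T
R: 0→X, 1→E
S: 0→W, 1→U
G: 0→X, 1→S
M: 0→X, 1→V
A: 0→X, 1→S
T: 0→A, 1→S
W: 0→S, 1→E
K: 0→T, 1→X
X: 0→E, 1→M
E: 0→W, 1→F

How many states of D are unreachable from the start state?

2

No path from G leads to K, P; the other 12 states are all reachable.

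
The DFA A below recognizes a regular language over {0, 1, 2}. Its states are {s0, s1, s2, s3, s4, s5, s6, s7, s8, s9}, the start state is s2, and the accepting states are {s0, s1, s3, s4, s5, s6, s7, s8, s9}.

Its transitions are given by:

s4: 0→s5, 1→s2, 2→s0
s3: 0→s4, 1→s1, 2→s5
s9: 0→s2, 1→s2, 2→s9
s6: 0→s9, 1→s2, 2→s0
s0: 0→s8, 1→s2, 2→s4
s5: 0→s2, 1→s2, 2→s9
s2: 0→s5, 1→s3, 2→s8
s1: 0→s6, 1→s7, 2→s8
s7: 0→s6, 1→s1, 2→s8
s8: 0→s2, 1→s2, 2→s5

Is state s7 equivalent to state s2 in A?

Initial partition by acceptance: {s0,s1,s3,s4,s5,s6,s7,s8,s9} | {s2}.
Refine {s0,s1,s3,s4,s5,s6,s7,s8,s9} on symbol 0: members go to different blocks, giving {s0,s1,s3,s4,s6,s7} and {s5,s8,s9}.
On input 0, block {s0,s1,s3,s4,s6,s7} splits into {s0,s4,s6} and {s1,s3,s7}.
No further refinement is possible. Final partition (4 blocks): {s0,s4,s6} | {s2} | {s5,s8,s9} | {s1,s3,s7}.
s7 and s2 end up in different blocks, so they are distinguishable. For instance, the string 'ε' is accepted from only s7.

No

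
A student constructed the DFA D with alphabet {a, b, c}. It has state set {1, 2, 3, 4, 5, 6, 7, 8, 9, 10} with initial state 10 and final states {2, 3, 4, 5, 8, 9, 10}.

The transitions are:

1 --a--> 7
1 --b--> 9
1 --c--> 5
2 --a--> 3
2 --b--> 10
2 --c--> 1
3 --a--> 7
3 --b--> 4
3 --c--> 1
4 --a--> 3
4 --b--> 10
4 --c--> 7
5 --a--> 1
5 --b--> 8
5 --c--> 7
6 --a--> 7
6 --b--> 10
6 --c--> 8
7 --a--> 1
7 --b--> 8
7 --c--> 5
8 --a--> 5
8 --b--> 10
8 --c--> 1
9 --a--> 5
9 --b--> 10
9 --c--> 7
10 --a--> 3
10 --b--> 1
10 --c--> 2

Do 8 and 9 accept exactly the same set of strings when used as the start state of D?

Yes

First remove the unreachable states {6}; 9 states remain.
Initial partition by acceptance: {2,3,4,5,8,9,10} | {1,7}.
Refine {2,3,4,5,8,9,10} on symbol a: members go to different blocks, giving {2,4,8,9,10} and {3,5}.
On input b, block {2,4,8,9,10} splits into {2,4,8,9} and {10}.
No further refinement is possible. Final partition (4 blocks): {2,4,8,9} | {1,7} | {3,5} | {10}.
8 and 9 lie in the same block of the stable partition, so they are equivalent — no string distinguishes them.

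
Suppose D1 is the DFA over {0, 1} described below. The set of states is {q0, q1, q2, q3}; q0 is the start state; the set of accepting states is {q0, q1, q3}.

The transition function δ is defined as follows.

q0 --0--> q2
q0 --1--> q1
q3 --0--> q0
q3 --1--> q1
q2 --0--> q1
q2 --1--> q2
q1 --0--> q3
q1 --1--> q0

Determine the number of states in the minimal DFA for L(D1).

All states are reachable from the start state.
P0 = {q0,q1,q3} | {q2}.
Split {q0,q1,q3} by δ(·,0) → {q1,q3} and {q0}.
Refine {q1,q3} on symbol 0: members go to different blocks, giving {q1} and {q3}.
The partition is now stable with 4 blocks: {q1} | {q2} | {q0} | {q3}.

4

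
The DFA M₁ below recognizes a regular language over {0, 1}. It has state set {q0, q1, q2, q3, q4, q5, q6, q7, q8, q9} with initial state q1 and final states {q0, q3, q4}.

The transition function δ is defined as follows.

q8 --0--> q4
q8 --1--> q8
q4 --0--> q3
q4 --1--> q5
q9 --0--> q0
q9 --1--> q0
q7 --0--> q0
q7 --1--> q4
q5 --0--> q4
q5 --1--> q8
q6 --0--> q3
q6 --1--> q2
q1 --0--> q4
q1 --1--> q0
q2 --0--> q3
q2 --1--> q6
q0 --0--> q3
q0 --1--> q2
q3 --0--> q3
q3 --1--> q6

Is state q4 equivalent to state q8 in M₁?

No

First remove the unreachable states {q7,q9}; 8 states remain.
P0 = {q0,q3,q4} | {q1,q2,q5,q6,q8}.
Refine {q1,q2,q5,q6,q8} on symbol 1: members go to different blocks, giving {q2,q5,q6,q8} and {q1}.
The partition is now stable with 3 blocks: {q0,q3,q4} | {q2,q5,q6,q8} | {q1}.
q4 and q8 end up in different blocks, so they are distinguishable. For instance, the string 'ε' is accepted from only q4.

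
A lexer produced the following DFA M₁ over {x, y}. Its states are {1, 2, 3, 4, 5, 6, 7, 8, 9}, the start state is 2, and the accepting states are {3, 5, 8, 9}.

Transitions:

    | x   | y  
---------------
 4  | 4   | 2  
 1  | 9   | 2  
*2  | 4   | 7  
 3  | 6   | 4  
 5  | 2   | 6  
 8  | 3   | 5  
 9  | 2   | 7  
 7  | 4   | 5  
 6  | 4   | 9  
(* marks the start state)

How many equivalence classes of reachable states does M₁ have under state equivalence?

First remove the unreachable states {1,3,8}; 6 states remain.
P0 = {5,9} | {2,4,6,7}.
Split {2,4,6,7} by δ(·,y) → {2,4} and {6,7}.
On input y, block {2,4} splits into {2} and {4}.
No further refinement is possible. Final partition (4 blocks): {5,9} | {2} | {6,7} | {4}.

4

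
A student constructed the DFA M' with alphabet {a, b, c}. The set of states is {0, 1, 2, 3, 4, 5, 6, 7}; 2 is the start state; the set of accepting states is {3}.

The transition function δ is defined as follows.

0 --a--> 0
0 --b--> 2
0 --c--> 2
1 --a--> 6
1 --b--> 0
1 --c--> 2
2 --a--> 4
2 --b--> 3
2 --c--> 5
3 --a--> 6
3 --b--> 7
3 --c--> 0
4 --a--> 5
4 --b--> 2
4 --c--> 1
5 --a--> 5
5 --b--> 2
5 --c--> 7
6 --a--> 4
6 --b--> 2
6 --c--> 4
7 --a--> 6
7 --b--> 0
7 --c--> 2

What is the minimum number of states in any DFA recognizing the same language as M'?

6

Start with accepting vs non-accepting: {3} | {0,1,2,4,5,6,7}.
Split {0,1,2,4,5,6,7} by δ(·,b) → {0,1,4,5,6,7} and {2}.
Refine {0,1,4,5,6,7} on symbol b: members go to different blocks, giving {0,4,5,6} and {1,7}.
Refine {0,4,5,6} on symbol c: members go to different blocks, giving {4,5} and {0} and {6}.
Stable partition: {3} | {4,5} | {2} | {1,7} | {0} | {6} — 6 equivalence classes.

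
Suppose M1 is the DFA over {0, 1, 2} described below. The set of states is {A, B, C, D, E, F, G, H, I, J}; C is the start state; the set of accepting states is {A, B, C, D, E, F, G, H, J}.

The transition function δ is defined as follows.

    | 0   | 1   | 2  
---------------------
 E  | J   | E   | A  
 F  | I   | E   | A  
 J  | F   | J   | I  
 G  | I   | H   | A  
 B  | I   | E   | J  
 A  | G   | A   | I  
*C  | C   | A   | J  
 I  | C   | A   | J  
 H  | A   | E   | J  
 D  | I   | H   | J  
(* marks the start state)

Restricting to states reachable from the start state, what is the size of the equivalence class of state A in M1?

2

Reachable states from the start: {A,C,E,F,G,H,I,J}. Unreachable: {B,D} — drop them.
Initial partition by acceptance: {A,C,E,F,G,H,J} | {I}.
Split {A,C,E,F,G,H,J} by δ(·,0) → {A,C,E,H,J} and {F,G}.
On input 0, block {A,C,E,H,J} splits into {C,E,H} and {A,J}.
Refine {C,E,H} on symbol 0: members go to different blocks, giving {E,H} and {C}.
The partition is now stable with 5 blocks: {E,H} | {I} | {F,G} | {A,J} | {C}.
The equivalence class containing A is {A,J}, of size 2.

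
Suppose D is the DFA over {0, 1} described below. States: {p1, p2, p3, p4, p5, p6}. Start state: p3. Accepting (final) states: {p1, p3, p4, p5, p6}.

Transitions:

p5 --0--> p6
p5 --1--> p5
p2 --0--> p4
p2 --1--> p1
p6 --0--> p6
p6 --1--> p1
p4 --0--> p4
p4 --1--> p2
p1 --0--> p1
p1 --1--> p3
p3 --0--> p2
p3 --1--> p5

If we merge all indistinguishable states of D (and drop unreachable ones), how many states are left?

All states are reachable from the start state.
Start with accepting vs non-accepting: {p1,p3,p4,p5,p6} | {p2}.
On input 0, block {p1,p3,p4,p5,p6} splits into {p1,p4,p5,p6} and {p3}.
On input 1, block {p1,p4,p5,p6} splits into {p5,p6} and {p1} and {p4}.
Refine {p5,p6} on symbol 1: members go to different blocks, giving {p5} and {p6}.
Stable partition: {p5} | {p2} | {p3} | {p1} | {p4} | {p6} — 6 equivalence classes.

6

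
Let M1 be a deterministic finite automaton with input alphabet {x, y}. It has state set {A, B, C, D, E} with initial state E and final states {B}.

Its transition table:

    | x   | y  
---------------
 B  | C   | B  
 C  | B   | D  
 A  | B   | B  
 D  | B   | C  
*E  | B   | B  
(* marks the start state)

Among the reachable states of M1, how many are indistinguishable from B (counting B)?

Reachable states from the start: {B,C,D,E}. Unreachable: {A} — drop them.
Start with accepting vs non-accepting: {B} | {C,D,E}.
On input y, block {C,D,E} splits into {C,D} and {E}.
No further refinement is possible. Final partition (3 blocks): {B} | {C,D} | {E}.
State B belongs to the block {B}, which has 1 states.

1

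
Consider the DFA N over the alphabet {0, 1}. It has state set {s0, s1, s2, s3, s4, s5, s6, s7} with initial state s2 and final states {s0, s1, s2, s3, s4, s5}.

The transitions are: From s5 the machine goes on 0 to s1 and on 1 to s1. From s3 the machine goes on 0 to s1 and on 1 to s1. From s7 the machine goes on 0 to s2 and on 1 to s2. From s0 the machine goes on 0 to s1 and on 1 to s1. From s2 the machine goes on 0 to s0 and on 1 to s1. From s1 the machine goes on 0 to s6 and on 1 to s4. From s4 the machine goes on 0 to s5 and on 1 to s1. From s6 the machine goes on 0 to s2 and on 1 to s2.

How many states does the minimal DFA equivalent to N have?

States {s3,s7} cannot be reached from the start state, so discard them.
Initial partition by acceptance: {s0,s1,s2,s4,s5} | {s6}.
Refine {s0,s1,s2,s4,s5} on symbol 0: members go to different blocks, giving {s0,s2,s4,s5} and {s1}.
On input 0, block {s0,s2,s4,s5} splits into {s0,s5} and {s2,s4}.
The partition is now stable with 4 blocks: {s0,s5} | {s6} | {s1} | {s2,s4}.

4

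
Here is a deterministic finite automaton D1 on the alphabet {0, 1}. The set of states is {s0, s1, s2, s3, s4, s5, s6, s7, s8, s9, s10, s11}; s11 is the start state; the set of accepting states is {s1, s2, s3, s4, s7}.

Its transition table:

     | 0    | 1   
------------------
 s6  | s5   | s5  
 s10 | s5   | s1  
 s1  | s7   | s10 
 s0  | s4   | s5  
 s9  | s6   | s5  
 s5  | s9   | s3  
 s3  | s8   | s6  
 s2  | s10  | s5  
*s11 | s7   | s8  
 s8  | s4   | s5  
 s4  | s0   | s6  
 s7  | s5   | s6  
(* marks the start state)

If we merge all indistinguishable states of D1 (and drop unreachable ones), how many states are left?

Reachable states from the start: {s0,s3,s4,s5,s6,s7,s8,s9,s11}. Unreachable: {s1,s2,s10} — drop them.
P0 = {s3,s4,s7} | {s0,s5,s6,s8,s9,s11}.
Split {s0,s5,s6,s8,s9,s11} by δ(·,0) → {s0,s8,s11} and {s5,s6,s9}.
Split {s3,s4,s7} by δ(·,0) → {s3,s4} and {s7}.
On input 0, block {s0,s8,s11} splits into {s0,s8} and {s11}.
On input 1, block {s5,s6,s9} splits into {s6,s9} and {s5}.
On input 0, block {s6,s9} splits into {s6} and {s9}.
No further refinement is possible. Final partition (7 blocks): {s3,s4} | {s0,s8} | {s6} | {s7} | {s11} | {s5} | {s9}.

7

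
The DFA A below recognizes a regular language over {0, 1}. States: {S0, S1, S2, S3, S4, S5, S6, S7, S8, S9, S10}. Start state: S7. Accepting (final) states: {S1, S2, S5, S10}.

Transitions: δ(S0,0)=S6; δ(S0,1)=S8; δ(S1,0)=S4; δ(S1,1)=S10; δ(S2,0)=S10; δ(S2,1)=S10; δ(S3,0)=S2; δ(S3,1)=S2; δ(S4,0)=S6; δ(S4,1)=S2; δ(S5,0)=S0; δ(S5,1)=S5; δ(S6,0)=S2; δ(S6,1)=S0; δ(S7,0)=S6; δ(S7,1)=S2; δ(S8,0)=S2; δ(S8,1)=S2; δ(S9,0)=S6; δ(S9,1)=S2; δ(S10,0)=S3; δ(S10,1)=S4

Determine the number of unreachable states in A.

3

Starting at S7 and following transitions, the reachable set is {S0, S2, S3, S4, S6, S7, S8, S10}. That leaves S1, S5, S9 unreachable — 3 in total.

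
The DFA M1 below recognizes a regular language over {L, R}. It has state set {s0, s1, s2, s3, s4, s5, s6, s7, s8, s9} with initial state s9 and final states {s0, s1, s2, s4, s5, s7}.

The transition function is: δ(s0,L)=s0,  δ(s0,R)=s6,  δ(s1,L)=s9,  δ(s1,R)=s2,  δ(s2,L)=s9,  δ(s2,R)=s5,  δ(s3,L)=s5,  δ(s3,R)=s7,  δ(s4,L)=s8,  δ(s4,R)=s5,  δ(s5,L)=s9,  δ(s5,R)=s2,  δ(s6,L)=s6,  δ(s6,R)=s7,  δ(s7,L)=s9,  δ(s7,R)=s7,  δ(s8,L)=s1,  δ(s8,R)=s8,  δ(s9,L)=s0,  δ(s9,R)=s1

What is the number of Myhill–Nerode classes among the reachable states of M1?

4

Reachable states from the start: {s0,s1,s2,s5,s6,s7,s9}. Unreachable: {s3,s4,s8} — drop them.
Start with accepting vs non-accepting: {s0,s1,s2,s5,s7} | {s6,s9}.
Split {s0,s1,s2,s5,s7} by δ(·,L) → {s1,s2,s5,s7} and {s0}.
On input L, block {s6,s9} splits into {s6} and {s9}.
Stable partition: {s1,s2,s5,s7} | {s6} | {s0} | {s9} — 4 equivalence classes.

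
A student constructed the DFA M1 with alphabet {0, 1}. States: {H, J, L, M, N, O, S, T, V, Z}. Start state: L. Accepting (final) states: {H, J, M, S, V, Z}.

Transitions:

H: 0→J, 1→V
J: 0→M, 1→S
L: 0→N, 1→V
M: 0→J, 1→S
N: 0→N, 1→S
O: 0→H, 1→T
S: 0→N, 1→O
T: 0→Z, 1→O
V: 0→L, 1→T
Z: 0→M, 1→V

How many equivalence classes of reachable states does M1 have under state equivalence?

4

Start with accepting vs non-accepting: {H,J,M,S,V,Z} | {L,N,O,T}.
On input 0, block {H,J,M,S,V,Z} splits into {H,J,M,Z} and {S,V}.
On input 0, block {L,N,O,T} splits into {O,T} and {L,N}.
Stable partition: {H,J,M,Z} | {O,T} | {S,V} | {L,N} — 4 equivalence classes.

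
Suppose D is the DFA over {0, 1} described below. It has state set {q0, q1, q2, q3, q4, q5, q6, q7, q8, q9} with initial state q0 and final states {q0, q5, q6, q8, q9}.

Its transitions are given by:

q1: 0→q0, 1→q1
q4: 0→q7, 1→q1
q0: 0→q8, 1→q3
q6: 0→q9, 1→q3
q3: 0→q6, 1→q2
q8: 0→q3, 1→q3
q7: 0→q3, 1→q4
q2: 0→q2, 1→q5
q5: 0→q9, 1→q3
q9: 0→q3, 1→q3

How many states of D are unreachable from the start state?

3

Starting at q0 and following transitions, the reachable set is {q0, q2, q3, q5, q6, q8, q9}. That leaves q1, q4, q7 unreachable — 3 in total.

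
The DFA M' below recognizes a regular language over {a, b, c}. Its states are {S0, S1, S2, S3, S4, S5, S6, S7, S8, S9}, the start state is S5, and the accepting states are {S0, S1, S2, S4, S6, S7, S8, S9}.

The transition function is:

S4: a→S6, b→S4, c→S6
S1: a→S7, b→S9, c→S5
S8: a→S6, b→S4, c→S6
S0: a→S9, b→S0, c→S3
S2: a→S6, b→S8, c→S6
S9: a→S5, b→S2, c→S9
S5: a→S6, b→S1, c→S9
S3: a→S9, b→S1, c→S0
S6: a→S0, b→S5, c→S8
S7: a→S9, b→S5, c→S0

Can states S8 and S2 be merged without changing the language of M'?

Yes

Initial partition by acceptance: {S0,S1,S2,S4,S6,S7,S8,S9} | {S3,S5}.
Refine {S0,S1,S2,S4,S6,S7,S8,S9} on symbol a: members go to different blocks, giving {S0,S1,S2,S4,S6,S7,S8} and {S9}.
Split {S0,S1,S2,S4,S6,S7,S8} by δ(·,a) → {S1,S2,S4,S6,S8} and {S0,S7}.
Split {S1,S2,S4,S6,S8} by δ(·,a) → {S2,S4,S8} and {S1,S6}.
Split {S3,S5} by δ(·,a) → {S3} and {S5}.
Refine {S0,S7} on symbol b: members go to different blocks, giving {S0} and {S7}.
Refine {S1,S6} on symbol a: members go to different blocks, giving {S1} and {S6}.
Stable partition: {S2,S4,S8} | {S3} | {S9} | {S0} | {S1} | {S5} | {S7} | {S6} — 8 equivalence classes.
S8 and S2 lie in the same block of the stable partition, so they are equivalent — no string distinguishes them.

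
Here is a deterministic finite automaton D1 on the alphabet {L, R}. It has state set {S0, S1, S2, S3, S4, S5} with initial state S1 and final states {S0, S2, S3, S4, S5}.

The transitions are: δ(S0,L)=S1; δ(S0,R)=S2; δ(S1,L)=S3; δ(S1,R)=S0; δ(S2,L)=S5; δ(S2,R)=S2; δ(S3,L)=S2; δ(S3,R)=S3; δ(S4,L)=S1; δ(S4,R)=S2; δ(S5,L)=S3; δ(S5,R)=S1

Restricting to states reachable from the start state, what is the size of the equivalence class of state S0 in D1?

First remove the unreachable states {S4}; 5 states remain.
Start with accepting vs non-accepting: {S0,S2,S3,S5} | {S1}.
Refine {S0,S2,S3,S5} on symbol L: members go to different blocks, giving {S2,S3,S5} and {S0}.
Split {S2,S3,S5} by δ(·,R) → {S2,S3} and {S5}.
Refine {S2,S3} on symbol L: members go to different blocks, giving {S2} and {S3}.
The partition is now stable with 5 blocks: {S2} | {S1} | {S0} | {S5} | {S3}.
The equivalence class containing S0 is {S0}, of size 1.

1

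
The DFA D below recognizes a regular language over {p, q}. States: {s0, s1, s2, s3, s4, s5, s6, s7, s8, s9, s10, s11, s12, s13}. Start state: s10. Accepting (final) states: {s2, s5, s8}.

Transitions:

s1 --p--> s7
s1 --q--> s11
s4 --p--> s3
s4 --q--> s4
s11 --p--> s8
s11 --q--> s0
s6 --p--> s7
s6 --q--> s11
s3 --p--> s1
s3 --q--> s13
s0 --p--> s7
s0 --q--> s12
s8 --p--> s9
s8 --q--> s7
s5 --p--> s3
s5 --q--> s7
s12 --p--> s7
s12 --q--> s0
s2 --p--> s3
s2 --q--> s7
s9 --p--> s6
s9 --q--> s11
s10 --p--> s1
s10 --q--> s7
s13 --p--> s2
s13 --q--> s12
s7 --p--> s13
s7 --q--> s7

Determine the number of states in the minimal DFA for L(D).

7

First remove the unreachable states {s4,s5}; 12 states remain.
P0 = {s2,s8} | {s0,s1,s3,s6,s7,s9,s10,s11,s12,s13}.
On input p, block {s0,s1,s3,s6,s7,s9,s10,s11,s12,s13} splits into {s0,s1,s3,s6,s7,s9,s10,s12} and {s11,s13}.
On input p, block {s0,s1,s3,s6,s7,s9,s10,s12} splits into {s0,s1,s3,s6,s9,s10,s12} and {s7}.
Refine {s0,s1,s3,s6,s9,s10,s12} on symbol p: members go to different blocks, giving {s0,s1,s6,s12} and {s3,s9,s10}.
Refine {s0,s1,s6,s12} on symbol q: members go to different blocks, giving {s0,s12} and {s1,s6}.
On input q, block {s3,s9,s10} splits into {s3,s9} and {s10}.
No further refinement is possible. Final partition (7 blocks): {s2,s8} | {s0,s12} | {s11,s13} | {s7} | {s3,s9} | {s1,s6} | {s10}.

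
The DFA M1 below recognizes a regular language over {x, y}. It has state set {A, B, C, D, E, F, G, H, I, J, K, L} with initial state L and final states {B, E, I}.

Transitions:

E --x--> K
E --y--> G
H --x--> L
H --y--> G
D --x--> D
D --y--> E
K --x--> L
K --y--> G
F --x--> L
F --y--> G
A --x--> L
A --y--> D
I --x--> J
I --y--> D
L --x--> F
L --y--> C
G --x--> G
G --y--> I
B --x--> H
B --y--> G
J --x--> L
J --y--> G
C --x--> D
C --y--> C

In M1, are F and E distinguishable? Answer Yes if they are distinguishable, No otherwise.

Yes

Reachable states from the start: {C,D,E,F,G,I,J,K,L}. Unreachable: {A,B,H} — drop them.
Initial partition by acceptance: {E,I} | {C,D,F,G,J,K,L}.
Refine {C,D,F,G,J,K,L} on symbol y: members go to different blocks, giving {C,F,J,K,L} and {D,G}.
Refine {C,F,J,K,L} on symbol x: members go to different blocks, giving {F,J,K,L} and {C}.
Refine {F,J,K,L} on symbol y: members go to different blocks, giving {F,J,K} and {L}.
The partition is now stable with 5 blocks: {E,I} | {F,J,K} | {D,G} | {C} | {L}.
F and E end up in different blocks, so they are distinguishable. For instance, the string 'ε' is accepted from only E.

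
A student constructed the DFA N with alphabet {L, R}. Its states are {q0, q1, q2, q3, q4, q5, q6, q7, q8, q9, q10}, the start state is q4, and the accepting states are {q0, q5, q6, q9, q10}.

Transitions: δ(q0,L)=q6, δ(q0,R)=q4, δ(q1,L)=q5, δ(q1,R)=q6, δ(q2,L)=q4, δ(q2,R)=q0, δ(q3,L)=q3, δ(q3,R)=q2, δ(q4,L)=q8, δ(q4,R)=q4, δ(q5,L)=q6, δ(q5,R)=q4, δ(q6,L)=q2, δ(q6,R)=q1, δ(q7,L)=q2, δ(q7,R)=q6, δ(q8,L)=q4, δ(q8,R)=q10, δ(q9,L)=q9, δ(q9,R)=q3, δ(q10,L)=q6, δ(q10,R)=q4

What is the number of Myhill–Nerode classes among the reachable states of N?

5

Reachable states from the start: {q0,q1,q2,q4,q5,q6,q8,q10}. Unreachable: {q3,q7,q9} — drop them.
Start with accepting vs non-accepting: {q0,q5,q6,q10} | {q1,q2,q4,q8}.
On input L, block {q0,q5,q6,q10} splits into {q0,q5,q10} and {q6}.
Split {q1,q2,q4,q8} by δ(·,L) → {q2,q4,q8} and {q1}.
Refine {q2,q4,q8} on symbol R: members go to different blocks, giving {q2,q8} and {q4}.
The partition is now stable with 5 blocks: {q0,q5,q10} | {q2,q8} | {q6} | {q1} | {q4}.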